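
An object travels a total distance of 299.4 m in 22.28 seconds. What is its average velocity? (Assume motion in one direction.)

v_avg = Δd / Δt = 299.4 / 22.28 = 13.44 m/s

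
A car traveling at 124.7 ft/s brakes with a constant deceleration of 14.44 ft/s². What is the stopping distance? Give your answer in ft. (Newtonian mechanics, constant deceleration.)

v₀ = 124.7 ft/s × 0.3048 = 38.0086 m/s
a = 14.44 ft/s² × 0.3048 = 4.40131 m/s²
d = v₀² / (2a) = 38.0086² / (2 × 4.40131) = 1444.65 / 8.80262 = 164.116 m
d = 164.116 m / 0.3048 = 538.4 ft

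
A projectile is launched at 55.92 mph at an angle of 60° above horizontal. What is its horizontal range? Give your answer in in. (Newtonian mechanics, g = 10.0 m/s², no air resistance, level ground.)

v₀ = 55.92 mph × 0.44704 = 24.9985 m/s
R = v₀² × sin(2θ) / g = 24.9985² × sin(2 × 60°) / 10.0 = 624.925 × 0.866025 / 10.0 = 54.1201 m
R = 54.1201 m / 0.0254 = 2131 in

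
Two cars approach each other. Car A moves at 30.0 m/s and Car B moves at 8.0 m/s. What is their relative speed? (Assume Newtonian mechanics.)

v_rel = v_A + v_B = 30.0 + 8.0 = 38.0 m/s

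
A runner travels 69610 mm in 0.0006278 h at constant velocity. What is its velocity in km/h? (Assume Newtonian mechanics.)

d = 69610 mm × 0.001 = 69.61 m
t = 0.0006278 h × 3600.0 = 2.26008 s
v = d / t = 69.61 / 2.26008 = 30.7998 m/s
v = 30.7998 m/s / 0.2777777777777778 = 110.9 km/h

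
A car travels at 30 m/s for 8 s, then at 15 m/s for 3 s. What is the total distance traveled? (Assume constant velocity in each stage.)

d₁ = v₁t₁ = 30 × 8 = 240 m
d₂ = v₂t₂ = 15 × 3 = 45 m
d_total = 240 + 45 = 285 m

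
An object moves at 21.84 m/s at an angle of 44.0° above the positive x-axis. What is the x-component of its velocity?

vₓ = v cos(θ) = 21.84 × cos(44.0°) = 15.71 m/s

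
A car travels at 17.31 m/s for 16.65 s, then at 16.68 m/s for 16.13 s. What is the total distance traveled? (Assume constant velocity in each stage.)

d₁ = v₁t₁ = 17.31 × 16.65 = 288.2115 m
d₂ = v₂t₂ = 16.68 × 16.13 = 269.0484 m
d_total = 288.2115 + 269.0484 = 557.26 m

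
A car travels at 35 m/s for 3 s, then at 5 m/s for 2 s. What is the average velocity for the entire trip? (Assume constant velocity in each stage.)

d₁ = v₁t₁ = 35 × 3 = 105 m
d₂ = v₂t₂ = 5 × 2 = 10 m
d_total = 115 m, t_total = 5 s
v_avg = d_total/t_total = 115/5 = 23.0 m/s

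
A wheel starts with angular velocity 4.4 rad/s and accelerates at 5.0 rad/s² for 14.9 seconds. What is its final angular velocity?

ω = ω₀ + αt = 4.4 + 5.0 × 14.9 = 78.9 rad/s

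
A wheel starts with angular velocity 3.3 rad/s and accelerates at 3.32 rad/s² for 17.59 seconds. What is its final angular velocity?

ω = ω₀ + αt = 3.3 + 3.32 × 17.59 = 61.7 rad/s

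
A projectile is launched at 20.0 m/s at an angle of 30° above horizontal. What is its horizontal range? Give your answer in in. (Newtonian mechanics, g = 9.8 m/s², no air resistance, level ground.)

R = v₀² × sin(2θ) / g = 20.0² × sin(2 × 30°) / 9.8 = 400.0 × 0.866025 / 9.8 = 35.348 m
R = 35.348 m / 0.0254 = 1392 in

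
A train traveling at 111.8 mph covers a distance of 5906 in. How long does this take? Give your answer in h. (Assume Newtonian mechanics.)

d = 5906 in × 0.0254 = 150.0124 m
v = 111.8 mph × 0.44704 = 49.97907 m/s
t = d / v = 150.0124 / 49.97907 = 3.001504 s
t = 3.001504 s / 3600.0 = 0.0008338 h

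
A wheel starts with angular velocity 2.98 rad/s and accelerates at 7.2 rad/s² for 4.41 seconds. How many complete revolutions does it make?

θ = ω₀t + ½αt² = 2.98×4.41 + ½×7.2×4.41² = 83.15496 rad
Total revolutions = θ/(2π) = 83.15496/(2π) = 13.23
Complete revolutions = ⌊13.23⌋ = 13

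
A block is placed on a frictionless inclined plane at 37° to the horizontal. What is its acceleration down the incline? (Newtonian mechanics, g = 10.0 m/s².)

a = g sin(θ) = 10.0 × sin(37°) = 10.0 × 0.6018 = 6.02 m/s²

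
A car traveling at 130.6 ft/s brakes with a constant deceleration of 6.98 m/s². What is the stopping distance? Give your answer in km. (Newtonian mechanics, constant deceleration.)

v₀ = 130.6 ft/s × 0.3048 = 39.8069 m/s
d = v₀² / (2a) = 39.8069² / (2 × 6.98) = 1584.59 / 13.96 = 113.509 m
d = 113.509 m / 1000.0 = 0.1135 km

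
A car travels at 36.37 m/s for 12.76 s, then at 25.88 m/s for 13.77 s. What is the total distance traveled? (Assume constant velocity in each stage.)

d₁ = v₁t₁ = 36.37 × 12.76 = 464.0812 m
d₂ = v₂t₂ = 25.88 × 13.77 = 356.3676 m
d_total = 464.0812 + 356.3676 = 820.45 m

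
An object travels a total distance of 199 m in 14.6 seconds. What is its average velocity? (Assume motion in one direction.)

v_avg = Δd / Δt = 199 / 14.6 = 13.63 m/s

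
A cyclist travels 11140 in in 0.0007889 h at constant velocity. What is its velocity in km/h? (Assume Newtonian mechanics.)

d = 11140 in × 0.0254 = 282.956 m
t = 0.0007889 h × 3600.0 = 2.84004 s
v = d / t = 282.956 / 2.84004 = 99.631 m/s
v = 99.631 m/s / 0.2777777777777778 = 358.7 km/h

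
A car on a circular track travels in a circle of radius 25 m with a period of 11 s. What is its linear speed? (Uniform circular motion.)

v = 2πr/T = 2π×25/11 = 14.28 m/s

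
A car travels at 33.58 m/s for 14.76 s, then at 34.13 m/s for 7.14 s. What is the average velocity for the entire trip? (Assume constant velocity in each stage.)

d₁ = v₁t₁ = 33.58 × 14.76 = 495.6408 m
d₂ = v₂t₂ = 34.13 × 7.14 = 243.6882 m
d_total = 739.329 m, t_total = 21.9 s
v_avg = d_total/t_total = 739.329/21.9 = 33.76 m/s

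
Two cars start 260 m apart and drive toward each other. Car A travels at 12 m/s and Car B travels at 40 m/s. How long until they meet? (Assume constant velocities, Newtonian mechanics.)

Combined speed: v_combined = 12 + 40 = 52 m/s
Time to meet: t = d/v_combined = 260/52 = 5.0 s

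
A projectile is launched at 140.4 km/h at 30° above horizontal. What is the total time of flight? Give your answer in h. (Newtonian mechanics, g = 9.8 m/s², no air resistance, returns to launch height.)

v₀ = 140.4 km/h × 0.2777777777777778 = 39.0 m/s
T = 2 × v₀ × sin(θ) / g = 2 × 39.0 × sin(30°) / 9.8 = 2 × 39.0 × 0.5 / 9.8 = 3.97959 s
T = 3.97959 s / 3600.0 = 0.001105 h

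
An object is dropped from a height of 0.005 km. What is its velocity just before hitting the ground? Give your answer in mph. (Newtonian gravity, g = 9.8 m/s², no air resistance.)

h = 0.005 km × 1000.0 = 5.0 m
v = √(2gh) = √(2 × 9.8 × 5.0) = 9.89949 m/s
v = 9.89949 m/s / 0.44704 = 22.14 mph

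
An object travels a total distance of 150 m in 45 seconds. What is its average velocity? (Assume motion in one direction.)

v_avg = Δd / Δt = 150 / 45 = 3.33 m/s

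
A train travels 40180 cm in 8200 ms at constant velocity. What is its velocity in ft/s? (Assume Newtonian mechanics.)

d = 40180 cm × 0.01 = 401.8 m
t = 8200 ms × 0.001 = 8.2 s
v = d / t = 401.8 / 8.2 = 49.0 m/s
v = 49.0 m/s / 0.3048 = 160.8 ft/s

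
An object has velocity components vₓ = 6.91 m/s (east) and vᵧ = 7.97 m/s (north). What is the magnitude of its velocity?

|v| = √(vₓ² + vᵧ²) = √(6.91² + 7.97²) = √(111.269) = 10.55 m/s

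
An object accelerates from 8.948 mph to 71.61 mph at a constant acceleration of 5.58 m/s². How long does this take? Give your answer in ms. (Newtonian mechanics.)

v₀ = 8.948 mph × 0.44704 = 4.00011 m/s
v = 71.61 mph × 0.44704 = 32.0125 m/s
t = (v - v₀) / a = (32.0125 - 4.00011) / 5.58 = 5.02014 s
t = 5.02014 s / 0.001 = 5020 ms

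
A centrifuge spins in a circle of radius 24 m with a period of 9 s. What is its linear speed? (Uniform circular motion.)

v = 2πr/T = 2π×24/9 = 16.76 m/s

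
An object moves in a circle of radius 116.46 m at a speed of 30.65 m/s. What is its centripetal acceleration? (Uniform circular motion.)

a_c = v²/r = 30.65²/116.46 = 939.4225/116.46 = 8.07 m/s²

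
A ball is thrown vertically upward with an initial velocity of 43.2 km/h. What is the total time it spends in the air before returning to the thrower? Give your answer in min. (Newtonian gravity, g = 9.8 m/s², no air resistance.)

v₀ = 43.2 km/h × 0.2777777777777778 = 12.0 m/s
t_total = 2 × v₀ / g = 2 × 12.0 / 9.8 = 2.44898 s
t_total = 2.44898 s / 60.0 = 0.04082 min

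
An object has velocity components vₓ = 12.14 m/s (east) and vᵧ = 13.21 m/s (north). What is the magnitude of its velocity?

|v| = √(vₓ² + vᵧ²) = √(12.14² + 13.21²) = √(321.8837) = 17.94 m/s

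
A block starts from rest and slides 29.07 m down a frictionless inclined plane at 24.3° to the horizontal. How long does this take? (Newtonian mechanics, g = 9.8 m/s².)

a = g sin(θ) = 9.8 × sin(24.3°) = 4.0328 m/s²
t = √(2d/a) = √(2 × 29.07 / 4.0328) = 3.8 s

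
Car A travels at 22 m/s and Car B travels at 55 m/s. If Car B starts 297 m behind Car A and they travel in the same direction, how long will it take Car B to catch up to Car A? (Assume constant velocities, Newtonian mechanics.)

Relative speed: v_rel = 55 - 22 = 33 m/s
Time to catch: t = d₀/v_rel = 297/33 = 9.0 s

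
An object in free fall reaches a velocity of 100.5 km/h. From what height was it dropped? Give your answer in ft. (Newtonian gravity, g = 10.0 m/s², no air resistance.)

v = 100.5 km/h × 0.2777777777777778 = 27.9167 m/s
h = v² / (2g) = 27.9167² / (2 × 10.0) = 38.9671 m
h = 38.9671 m / 0.3048 = 127.8 ft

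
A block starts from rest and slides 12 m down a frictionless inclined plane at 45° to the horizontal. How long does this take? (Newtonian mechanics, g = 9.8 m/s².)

a = g sin(θ) = 9.8 × sin(45°) = 6.9296 m/s²
t = √(2d/a) = √(2 × 12 / 6.9296) = 1.86 s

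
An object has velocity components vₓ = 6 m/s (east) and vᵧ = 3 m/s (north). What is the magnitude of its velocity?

|v| = √(vₓ² + vᵧ²) = √(6² + 3²) = √(45) = 6.71 m/s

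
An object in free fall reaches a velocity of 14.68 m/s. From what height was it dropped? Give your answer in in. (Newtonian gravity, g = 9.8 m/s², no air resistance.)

h = v² / (2g) = 14.68² / (2 × 9.8) = 10.995 m
h = 10.995 m / 0.0254 = 432.9 in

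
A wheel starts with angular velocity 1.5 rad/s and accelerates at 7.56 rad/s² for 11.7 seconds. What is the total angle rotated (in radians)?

θ = ω₀t + ½αt² = 1.5×11.7 + ½×7.56×11.7² = 534.99 rad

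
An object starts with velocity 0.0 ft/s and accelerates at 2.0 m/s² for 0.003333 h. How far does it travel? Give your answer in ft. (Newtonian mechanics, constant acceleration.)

v₀ = 0.0 ft/s × 0.3048 = 0.0 m/s
t = 0.003333 h × 3600.0 = 11.9988 s
d = v₀ × t + ½ × a × t² = 0.0 × 11.9988 + 0.5 × 2.0 × 11.9988² = 143.971 m
d = 143.971 m / 0.3048 = 472.3 ft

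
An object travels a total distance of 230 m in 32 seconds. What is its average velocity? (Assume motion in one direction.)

v_avg = Δd / Δt = 230 / 32 = 7.19 m/s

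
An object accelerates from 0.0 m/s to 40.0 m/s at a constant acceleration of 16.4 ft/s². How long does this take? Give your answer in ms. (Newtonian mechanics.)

a = 16.4 ft/s² × 0.3048 = 4.99872 m/s²
t = (v - v₀) / a = (40.0 - 0.0) / 4.99872 = 8.00205 s
t = 8.00205 s / 0.001 = 8002 ms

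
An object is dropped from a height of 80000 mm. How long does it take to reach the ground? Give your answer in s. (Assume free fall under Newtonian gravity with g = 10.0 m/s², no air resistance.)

h = 80000 mm × 0.001 = 80.0 m
t = √(2h/g) = √(2 × 80.0 / 10.0) = 4.0 s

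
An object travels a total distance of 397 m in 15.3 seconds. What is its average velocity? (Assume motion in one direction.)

v_avg = Δd / Δt = 397 / 15.3 = 25.95 m/s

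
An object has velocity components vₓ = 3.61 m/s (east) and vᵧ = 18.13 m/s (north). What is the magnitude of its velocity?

|v| = √(vₓ² + vᵧ²) = √(3.61² + 18.13²) = √(341.729) = 18.49 m/s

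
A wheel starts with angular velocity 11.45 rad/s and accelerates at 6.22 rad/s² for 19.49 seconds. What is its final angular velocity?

ω = ω₀ + αt = 11.45 + 6.22 × 19.49 = 132.68 rad/s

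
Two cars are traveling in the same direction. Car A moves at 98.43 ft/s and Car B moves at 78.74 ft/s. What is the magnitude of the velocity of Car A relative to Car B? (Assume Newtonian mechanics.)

v_rel = |v_A - v_B| = |98.43 - 78.74| = 19.69 ft/s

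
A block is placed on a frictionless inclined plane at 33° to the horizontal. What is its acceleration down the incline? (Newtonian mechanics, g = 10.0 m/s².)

a = g sin(θ) = 10.0 × sin(33°) = 10.0 × 0.5446 = 5.45 m/s²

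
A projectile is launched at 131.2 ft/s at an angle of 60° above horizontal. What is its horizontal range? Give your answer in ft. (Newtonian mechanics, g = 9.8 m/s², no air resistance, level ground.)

v₀ = 131.2 ft/s × 0.3048 = 39.9898 m/s
R = v₀² × sin(2θ) / g = 39.9898² × sin(2 × 60°) / 9.8 = 1599.18 × 0.866025 / 9.8 = 141.319 m
R = 141.319 m / 0.3048 = 463.6 ft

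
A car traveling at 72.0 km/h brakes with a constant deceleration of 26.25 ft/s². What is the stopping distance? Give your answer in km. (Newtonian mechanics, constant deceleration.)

v₀ = 72.0 km/h × 0.2777777777777778 = 20.0 m/s
a = 26.25 ft/s² × 0.3048 = 8.001 m/s²
d = v₀² / (2a) = 20.0² / (2 × 8.001) = 400.0 / 16.002 = 24.9969 m
d = 24.9969 m / 1000.0 = 0.025 km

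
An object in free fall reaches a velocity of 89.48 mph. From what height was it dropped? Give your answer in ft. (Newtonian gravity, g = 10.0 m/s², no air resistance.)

v = 89.48 mph × 0.44704 = 40.0011 m/s
h = v² / (2g) = 40.0011² / (2 × 10.0) = 80.0044 m
h = 80.0044 m / 0.3048 = 262.5 ft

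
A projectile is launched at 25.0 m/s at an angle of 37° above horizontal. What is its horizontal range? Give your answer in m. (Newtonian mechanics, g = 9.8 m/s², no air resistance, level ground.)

R = v₀² × sin(2θ) / g = 25.0² × sin(2 × 37°) / 9.8 = 625.0 × 0.961262 / 9.8 = 61.3 m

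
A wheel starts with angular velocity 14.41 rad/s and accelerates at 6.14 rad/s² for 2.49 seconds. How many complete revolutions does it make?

θ = ω₀t + ½αt² = 14.41×2.49 + ½×6.14×2.49² = 54.915207 rad
Total revolutions = θ/(2π) = 54.915207/(2π) = 8.74
Complete revolutions = ⌊8.74⌋ = 8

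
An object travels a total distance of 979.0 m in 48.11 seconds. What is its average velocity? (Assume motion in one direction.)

v_avg = Δd / Δt = 979.0 / 48.11 = 20.35 m/s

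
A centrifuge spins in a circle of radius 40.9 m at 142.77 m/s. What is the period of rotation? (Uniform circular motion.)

T = 2πr/v = 2π×40.9/142.77 = 1.8 s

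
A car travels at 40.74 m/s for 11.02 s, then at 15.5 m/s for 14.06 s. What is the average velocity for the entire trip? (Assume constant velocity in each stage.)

d₁ = v₁t₁ = 40.74 × 11.02 = 448.9548 m
d₂ = v₂t₂ = 15.5 × 14.06 = 217.93 m
d_total = 666.8848 m, t_total = 25.08 s
v_avg = d_total/t_total = 666.8848/25.08 = 26.59 m/s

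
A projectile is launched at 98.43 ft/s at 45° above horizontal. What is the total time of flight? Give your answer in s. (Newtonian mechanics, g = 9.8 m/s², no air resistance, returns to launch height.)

v₀ = 98.43 ft/s × 0.3048 = 30.0015 m/s
T = 2 × v₀ × sin(θ) / g = 2 × 30.0015 × sin(45°) / 9.8 = 2 × 30.0015 × 0.707107 / 9.8 = 4.329 s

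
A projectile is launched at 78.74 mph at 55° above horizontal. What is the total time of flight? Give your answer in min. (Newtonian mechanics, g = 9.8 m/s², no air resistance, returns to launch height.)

v₀ = 78.74 mph × 0.44704 = 35.19993 m/s
T = 2 × v₀ × sin(θ) / g = 2 × 35.19993 × sin(55°) / 9.8 = 2 × 35.19993 × 0.819152 / 9.8 = 5.884509 s
T = 5.884509 s / 60.0 = 0.09808 min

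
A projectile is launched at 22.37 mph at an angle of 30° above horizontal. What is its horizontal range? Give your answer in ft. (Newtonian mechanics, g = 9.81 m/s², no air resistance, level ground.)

v₀ = 22.37 mph × 0.44704 = 10.0003 m/s
R = v₀² × sin(2θ) / g = 10.0003² × sin(2 × 30°) / 9.81 = 100.006 × 0.866025 / 9.81 = 8.82851 m
R = 8.82851 m / 0.3048 = 28.96 ft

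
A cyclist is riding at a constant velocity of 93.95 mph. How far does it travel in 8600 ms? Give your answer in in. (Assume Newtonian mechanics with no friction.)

v = 93.95 mph × 0.44704 = 41.9994 m/s
t = 8600 ms × 0.001 = 8.6 s
d = v × t = 41.9994 × 8.6 = 361.195 m
d = 361.195 m / 0.0254 = 14220 in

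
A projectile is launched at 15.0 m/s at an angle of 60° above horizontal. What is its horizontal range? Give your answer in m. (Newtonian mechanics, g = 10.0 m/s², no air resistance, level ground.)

R = v₀² × sin(2θ) / g = 15.0² × sin(2 × 60°) / 10.0 = 225.0 × 0.866025 / 10.0 = 19.49 m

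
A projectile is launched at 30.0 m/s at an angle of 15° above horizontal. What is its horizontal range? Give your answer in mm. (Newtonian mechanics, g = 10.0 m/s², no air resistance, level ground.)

R = v₀² × sin(2θ) / g = 30.0² × sin(2 × 15°) / 10.0 = 900.0 × 0.5 / 10.0 = 45.0 m
R = 45.0 m / 0.001 = 45000 mm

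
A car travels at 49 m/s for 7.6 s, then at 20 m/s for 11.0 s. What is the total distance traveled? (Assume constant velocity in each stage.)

d₁ = v₁t₁ = 49 × 7.6 = 372.4 m
d₂ = v₂t₂ = 20 × 11.0 = 220.0 m
d_total = 372.4 + 220.0 = 592.4 m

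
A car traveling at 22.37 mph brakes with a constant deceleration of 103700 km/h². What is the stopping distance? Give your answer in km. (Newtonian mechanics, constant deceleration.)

v₀ = 22.37 mph × 0.44704 = 10.0003 m/s
a = 103700 km/h² × 7.716049382716049e-05 = 8.00154 m/s²
d = v₀² / (2a) = 10.0003² / (2 × 8.00154) = 100.006 / 16.0031 = 6.24916 m
d = 6.24916 m / 1000.0 = 0.006249 km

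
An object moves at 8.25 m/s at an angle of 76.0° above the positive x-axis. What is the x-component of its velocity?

vₓ = v cos(θ) = 8.25 × cos(76.0°) = 2.0 m/s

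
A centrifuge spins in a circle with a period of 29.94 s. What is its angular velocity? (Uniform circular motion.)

ω = 2π/T = 2π/29.94 = 0.2099 rad/s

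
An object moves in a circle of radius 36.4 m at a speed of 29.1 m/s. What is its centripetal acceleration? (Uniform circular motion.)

a_c = v²/r = 29.1²/36.4 = 846.81/36.4 = 23.26 m/s²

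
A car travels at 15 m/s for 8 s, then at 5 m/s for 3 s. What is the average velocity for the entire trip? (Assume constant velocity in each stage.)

d₁ = v₁t₁ = 15 × 8 = 120 m
d₂ = v₂t₂ = 5 × 3 = 15 m
d_total = 135 m, t_total = 11 s
v_avg = d_total/t_total = 135/11 = 12.27 m/s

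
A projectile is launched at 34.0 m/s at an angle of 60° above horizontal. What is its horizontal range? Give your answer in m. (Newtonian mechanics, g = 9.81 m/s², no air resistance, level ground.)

R = v₀² × sin(2θ) / g = 34.0² × sin(2 × 60°) / 9.81 = 1156.0 × 0.866025 / 9.81 = 102.1 m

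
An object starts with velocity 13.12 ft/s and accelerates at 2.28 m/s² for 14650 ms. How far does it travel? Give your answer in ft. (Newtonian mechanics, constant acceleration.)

v₀ = 13.12 ft/s × 0.3048 = 3.99898 m/s
t = 14650 ms × 0.001 = 14.65 s
d = v₀ × t + ½ × a × t² = 3.99898 × 14.65 + 0.5 × 2.28 × 14.65² = 303.255 m
d = 303.255 m / 0.3048 = 994.9 ft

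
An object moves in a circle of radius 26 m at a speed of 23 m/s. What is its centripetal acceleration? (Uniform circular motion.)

a_c = v²/r = 23²/26 = 529/26 = 20.35 m/s²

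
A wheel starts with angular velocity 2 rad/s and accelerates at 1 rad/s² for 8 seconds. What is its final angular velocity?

ω = ω₀ + αt = 2 + 1 × 8 = 10 rad/s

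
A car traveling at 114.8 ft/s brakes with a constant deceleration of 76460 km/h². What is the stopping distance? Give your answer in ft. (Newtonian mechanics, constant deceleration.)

v₀ = 114.8 ft/s × 0.3048 = 34.991 m/s
a = 76460 km/h² × 7.716049382716049e-05 = 5.89969 m/s²
d = v₀² / (2a) = 34.991² / (2 × 5.89969) = 1224.37 / 11.7994 = 103.765 m
d = 103.765 m / 0.3048 = 340.4 ft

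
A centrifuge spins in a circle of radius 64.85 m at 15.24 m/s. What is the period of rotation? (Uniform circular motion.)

T = 2πr/v = 2π×64.85/15.24 = 26.74 s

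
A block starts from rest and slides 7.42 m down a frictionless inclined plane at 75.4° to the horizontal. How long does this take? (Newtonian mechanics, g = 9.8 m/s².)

a = g sin(θ) = 9.8 × sin(75.4°) = 9.4835 m/s²
t = √(2d/a) = √(2 × 7.42 / 9.4835) = 1.25 s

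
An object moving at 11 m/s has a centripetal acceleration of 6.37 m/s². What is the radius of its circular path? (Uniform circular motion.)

r = v²/a_c = 11²/6.37 = 19.0 m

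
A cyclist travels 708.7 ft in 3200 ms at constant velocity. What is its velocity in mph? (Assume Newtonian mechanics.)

d = 708.7 ft × 0.3048 = 216.012 m
t = 3200 ms × 0.001 = 3.2 s
v = d / t = 216.012 / 3.2 = 67.5037 m/s
v = 67.5037 m/s / 0.44704 = 151.0 mph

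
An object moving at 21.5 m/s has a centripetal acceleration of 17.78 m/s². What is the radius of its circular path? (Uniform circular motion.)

r = v²/a_c = 21.5²/17.78 = 26.0 m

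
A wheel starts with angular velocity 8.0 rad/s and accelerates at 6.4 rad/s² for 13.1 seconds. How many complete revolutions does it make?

θ = ω₀t + ½αt² = 8.0×13.1 + ½×6.4×13.1² = 653.952 rad
Total revolutions = θ/(2π) = 653.952/(2π) = 104.08
Complete revolutions = ⌊104.08⌋ = 104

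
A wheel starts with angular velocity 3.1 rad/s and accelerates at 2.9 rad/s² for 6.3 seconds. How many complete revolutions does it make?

θ = ω₀t + ½αt² = 3.1×6.3 + ½×2.9×6.3² = 77.0805 rad
Total revolutions = θ/(2π) = 77.0805/(2π) = 12.27
Complete revolutions = ⌊12.27⌋ = 12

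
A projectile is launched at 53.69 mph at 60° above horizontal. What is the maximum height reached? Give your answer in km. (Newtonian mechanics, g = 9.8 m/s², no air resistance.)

v₀ = 53.69 mph × 0.44704 = 24.0016 m/s
H = v₀² × sin²(θ) / (2g) = 24.0016² × sin(60°)² / (2 × 9.8) = 576.077 × 0.75 / 19.6 = 22.0438 m
H = 22.0438 m / 1000.0 = 0.02204 km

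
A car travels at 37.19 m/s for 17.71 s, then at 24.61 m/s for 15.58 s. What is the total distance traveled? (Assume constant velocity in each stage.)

d₁ = v₁t₁ = 37.19 × 17.71 = 658.6349 m
d₂ = v₂t₂ = 24.61 × 15.58 = 383.4238 m
d_total = 658.6349 + 383.4238 = 1042.06 m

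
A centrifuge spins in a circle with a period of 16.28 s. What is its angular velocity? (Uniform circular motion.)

ω = 2π/T = 2π/16.28 = 0.3859 rad/s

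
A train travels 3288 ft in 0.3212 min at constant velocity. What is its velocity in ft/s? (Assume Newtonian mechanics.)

d = 3288 ft × 0.3048 = 1002.18 m
t = 0.3212 min × 60.0 = 19.272 s
v = d / t = 1002.18 / 19.272 = 52.0019 m/s
v = 52.0019 m/s / 0.3048 = 170.6 ft/s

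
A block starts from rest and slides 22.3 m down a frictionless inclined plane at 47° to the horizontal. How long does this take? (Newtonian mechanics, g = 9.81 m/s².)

a = g sin(θ) = 9.81 × sin(47°) = 7.1746 m/s²
t = √(2d/a) = √(2 × 22.3 / 7.1746) = 2.49 s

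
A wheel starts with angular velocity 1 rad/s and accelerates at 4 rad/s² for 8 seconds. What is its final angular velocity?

ω = ω₀ + αt = 1 + 4 × 8 = 33 rad/s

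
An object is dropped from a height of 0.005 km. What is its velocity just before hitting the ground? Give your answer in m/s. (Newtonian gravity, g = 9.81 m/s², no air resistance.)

h = 0.005 km × 1000.0 = 5.0 m
v = √(2gh) = √(2 × 9.81 × 5.0) = 9.905 m/s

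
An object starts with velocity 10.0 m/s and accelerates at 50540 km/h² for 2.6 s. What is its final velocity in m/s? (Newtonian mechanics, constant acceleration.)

a = 50540 km/h² × 7.716049382716049e-05 = 3.89969 m/s²
v = v₀ + a × t = 10.0 + 3.89969 × 2.6 = 20.14 m/s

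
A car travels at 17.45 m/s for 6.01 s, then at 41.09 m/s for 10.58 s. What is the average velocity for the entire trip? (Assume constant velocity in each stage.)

d₁ = v₁t₁ = 17.45 × 6.01 = 104.8745 m
d₂ = v₂t₂ = 41.09 × 10.58 = 434.7322 m
d_total = 539.6067 m, t_total = 16.59 s
v_avg = d_total/t_total = 539.6067/16.59 = 32.53 m/s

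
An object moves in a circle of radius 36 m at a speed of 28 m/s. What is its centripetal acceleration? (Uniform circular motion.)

a_c = v²/r = 28²/36 = 784/36 = 21.78 m/s²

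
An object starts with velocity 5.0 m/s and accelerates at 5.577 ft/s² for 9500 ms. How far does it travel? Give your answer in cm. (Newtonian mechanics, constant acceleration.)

a = 5.577 ft/s² × 0.3048 = 1.69987 m/s²
t = 9500 ms × 0.001 = 9.5 s
d = v₀ × t + ½ × a × t² = 5.0 × 9.5 + 0.5 × 1.69987 × 9.5² = 124.207 m
d = 124.207 m / 0.01 = 12420 cm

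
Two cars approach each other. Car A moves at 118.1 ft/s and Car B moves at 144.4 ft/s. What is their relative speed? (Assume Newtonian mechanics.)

v_rel = v_A + v_B = 118.1 + 144.4 = 262.5 ft/s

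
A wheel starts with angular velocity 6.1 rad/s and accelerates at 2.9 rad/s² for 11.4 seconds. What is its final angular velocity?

ω = ω₀ + αt = 6.1 + 2.9 × 11.4 = 39.16 rad/s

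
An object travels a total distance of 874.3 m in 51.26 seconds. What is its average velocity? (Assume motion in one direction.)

v_avg = Δd / Δt = 874.3 / 51.26 = 17.06 m/s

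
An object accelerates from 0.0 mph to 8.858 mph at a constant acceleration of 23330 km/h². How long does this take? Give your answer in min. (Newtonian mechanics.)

v₀ = 0.0 mph × 0.44704 = 0.0 m/s
v = 8.858 mph × 0.44704 = 3.95988 m/s
a = 23330 km/h² × 7.716049382716049e-05 = 1.80015 m/s²
t = (v - v₀) / a = (3.95988 - 0.0) / 1.80015 = 2.19975 s
t = 2.19975 s / 60.0 = 0.03666 min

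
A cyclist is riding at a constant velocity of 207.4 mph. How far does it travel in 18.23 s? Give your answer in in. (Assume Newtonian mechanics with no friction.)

v = 207.4 mph × 0.44704 = 92.7161 m/s
d = v × t = 92.7161 × 18.23 = 1690.21 m
d = 1690.21 m / 0.0254 = 66540 in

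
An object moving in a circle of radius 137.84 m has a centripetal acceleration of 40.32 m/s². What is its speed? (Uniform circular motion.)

v = √(a_c × r) = √(40.32 × 137.84) = 74.55 m/s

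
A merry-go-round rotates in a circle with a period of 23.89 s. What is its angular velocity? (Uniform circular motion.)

ω = 2π/T = 2π/23.89 = 0.263 rad/s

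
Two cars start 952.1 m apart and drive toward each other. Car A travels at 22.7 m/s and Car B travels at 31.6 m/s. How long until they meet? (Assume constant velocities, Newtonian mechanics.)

Combined speed: v_combined = 22.7 + 31.6 = 54.3 m/s
Time to meet: t = d/v_combined = 952.1/54.3 = 17.53 s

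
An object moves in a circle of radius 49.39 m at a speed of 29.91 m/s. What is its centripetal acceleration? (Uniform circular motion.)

a_c = v²/r = 29.91²/49.39 = 894.6081/49.39 = 18.11 m/s²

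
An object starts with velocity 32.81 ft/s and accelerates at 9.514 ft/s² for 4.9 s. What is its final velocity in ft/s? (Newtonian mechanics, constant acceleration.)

v₀ = 32.81 ft/s × 0.3048 = 10.0005 m/s
a = 9.514 ft/s² × 0.3048 = 2.89987 m/s²
v = v₀ + a × t = 10.0005 + 2.89987 × 4.9 = 24.2099 m/s
v = 24.2099 m/s / 0.3048 = 79.43 ft/s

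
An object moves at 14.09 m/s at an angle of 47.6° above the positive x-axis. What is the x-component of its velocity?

vₓ = v cos(θ) = 14.09 × cos(47.6°) = 9.5 m/s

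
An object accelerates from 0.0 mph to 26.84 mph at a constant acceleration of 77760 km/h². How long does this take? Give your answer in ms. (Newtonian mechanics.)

v₀ = 0.0 mph × 0.44704 = 0.0 m/s
v = 26.84 mph × 0.44704 = 11.9986 m/s
a = 77760 km/h² × 7.716049382716049e-05 = 6.0 m/s²
t = (v - v₀) / a = (11.9986 - 0.0) / 6.0 = 1.99977 s
t = 1.99977 s / 0.001 = 2000 ms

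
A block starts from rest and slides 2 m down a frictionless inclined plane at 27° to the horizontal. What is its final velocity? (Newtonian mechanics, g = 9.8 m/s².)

a = g sin(θ) = 9.8 × sin(27°) = 4.4491 m/s²
v = √(2ad) = √(2 × 4.4491 × 2) = 4.22 m/s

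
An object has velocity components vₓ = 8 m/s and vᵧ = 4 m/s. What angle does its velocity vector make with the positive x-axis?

θ = arctan(vᵧ/vₓ) = arctan(4/8) = 26.57°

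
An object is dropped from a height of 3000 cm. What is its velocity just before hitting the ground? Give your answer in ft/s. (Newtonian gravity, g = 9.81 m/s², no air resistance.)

h = 3000 cm × 0.01 = 30.0 m
v = √(2gh) = √(2 × 9.81 × 30.0) = 24.2611 m/s
v = 24.2611 m/s / 0.3048 = 79.6 ft/s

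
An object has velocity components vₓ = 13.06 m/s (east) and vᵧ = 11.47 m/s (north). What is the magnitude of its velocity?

|v| = √(vₓ² + vᵧ²) = √(13.06² + 11.47²) = √(302.1245) = 17.38 m/s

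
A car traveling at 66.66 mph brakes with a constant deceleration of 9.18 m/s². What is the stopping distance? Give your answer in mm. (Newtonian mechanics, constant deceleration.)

v₀ = 66.66 mph × 0.44704 = 29.7997 m/s
d = v₀² / (2a) = 29.7997² / (2 × 9.18) = 888.022 / 18.36 = 48.3672 m
d = 48.3672 m / 0.001 = 48370 mm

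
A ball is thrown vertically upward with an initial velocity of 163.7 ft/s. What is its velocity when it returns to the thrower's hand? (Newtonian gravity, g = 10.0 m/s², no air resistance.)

By conservation of energy (no air resistance), the ball returns to the throw height with the same speed as launch, but directed downward.
|v_ground| = v₀ = 163.7 ft/s
v_ground = 163.7 ft/s (downward)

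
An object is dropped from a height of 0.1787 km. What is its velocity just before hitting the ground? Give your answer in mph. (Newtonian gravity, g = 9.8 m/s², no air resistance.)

h = 0.1787 km × 1000.0 = 178.7 m
v = √(2gh) = √(2 × 9.8 × 178.7) = 59.1821 m/s
v = 59.1821 m/s / 0.44704 = 132.4 mph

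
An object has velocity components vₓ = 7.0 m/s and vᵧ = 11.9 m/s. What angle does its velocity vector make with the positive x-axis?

θ = arctan(vᵧ/vₓ) = arctan(11.9/7.0) = 59.53°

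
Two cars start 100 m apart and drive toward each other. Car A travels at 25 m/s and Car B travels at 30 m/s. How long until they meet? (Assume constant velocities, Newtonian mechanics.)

Combined speed: v_combined = 25 + 30 = 55 m/s
Time to meet: t = d/v_combined = 100/55 = 1.82 s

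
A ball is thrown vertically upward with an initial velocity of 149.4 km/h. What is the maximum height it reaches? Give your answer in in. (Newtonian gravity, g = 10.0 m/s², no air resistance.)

v₀ = 149.4 km/h × 0.2777777777777778 = 41.5 m/s
h_max = v₀² / (2g) = 41.5² / (2 × 10.0) = 1722.25 / 20.0 = 86.1125 m
h_max = 86.1125 m / 0.0254 = 3390 in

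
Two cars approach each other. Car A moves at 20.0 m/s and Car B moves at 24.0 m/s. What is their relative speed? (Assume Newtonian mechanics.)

v_rel = v_A + v_B = 20.0 + 24.0 = 44.0 m/s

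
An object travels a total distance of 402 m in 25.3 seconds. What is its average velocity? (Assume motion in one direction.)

v_avg = Δd / Δt = 402 / 25.3 = 15.89 m/s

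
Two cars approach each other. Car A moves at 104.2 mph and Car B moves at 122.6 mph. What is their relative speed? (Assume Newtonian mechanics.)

v_rel = v_A + v_B = 104.2 + 122.6 = 226.8 mph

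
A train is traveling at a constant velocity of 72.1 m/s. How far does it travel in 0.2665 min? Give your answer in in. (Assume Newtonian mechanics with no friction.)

t = 0.2665 min × 60.0 = 15.99 s
d = v × t = 72.1 × 15.99 = 1152.88 m
d = 1152.88 m / 0.0254 = 45390 in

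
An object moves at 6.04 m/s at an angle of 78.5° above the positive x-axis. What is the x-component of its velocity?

vₓ = v cos(θ) = 6.04 × cos(78.5°) = 1.2 m/s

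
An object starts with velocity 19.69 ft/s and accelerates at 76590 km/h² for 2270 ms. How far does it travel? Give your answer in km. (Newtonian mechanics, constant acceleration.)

v₀ = 19.69 ft/s × 0.3048 = 6.00151 m/s
a = 76590 km/h² × 7.716049382716049e-05 = 5.90972 m/s²
t = 2270 ms × 0.001 = 2.27 s
d = v₀ × t + ½ × a × t² = 6.00151 × 2.27 + 0.5 × 5.90972 × 2.27² = 28.8495 m
d = 28.8495 m / 1000.0 = 0.02885 km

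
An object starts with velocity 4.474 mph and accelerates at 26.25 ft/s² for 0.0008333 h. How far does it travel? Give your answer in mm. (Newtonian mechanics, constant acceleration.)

v₀ = 4.474 mph × 0.44704 = 2.00006 m/s
a = 26.25 ft/s² × 0.3048 = 8.001 m/s²
t = 0.0008333 h × 3600.0 = 2.99988 s
d = v₀ × t + ½ × a × t² = 2.00006 × 2.99988 + 0.5 × 8.001 × 2.99988² = 42.0016 m
d = 42.0016 m / 0.001 = 42000 mm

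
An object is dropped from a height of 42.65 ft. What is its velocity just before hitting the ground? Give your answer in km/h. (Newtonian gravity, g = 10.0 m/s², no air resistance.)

h = 42.65 ft × 0.3048 = 12.9997 m
v = √(2gh) = √(2 × 10.0 × 12.9997) = 16.1243 m/s
v = 16.1243 m/s / 0.2777777777777778 = 58.05 km/h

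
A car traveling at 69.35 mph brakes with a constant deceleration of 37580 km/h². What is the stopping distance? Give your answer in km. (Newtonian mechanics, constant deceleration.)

v₀ = 69.35 mph × 0.44704 = 31.0022 m/s
a = 37580 km/h² × 7.716049382716049e-05 = 2.89969 m/s²
d = v₀² / (2a) = 31.0022² / (2 × 2.89969) = 961.136 / 5.79938 = 165.731 m
d = 165.731 m / 1000.0 = 0.1657 km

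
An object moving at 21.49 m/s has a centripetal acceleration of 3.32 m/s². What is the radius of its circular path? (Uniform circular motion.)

r = v²/a_c = 21.49²/3.32 = 139.1 m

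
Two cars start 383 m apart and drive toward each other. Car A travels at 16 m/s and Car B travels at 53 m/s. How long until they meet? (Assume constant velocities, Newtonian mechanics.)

Combined speed: v_combined = 16 + 53 = 69 m/s
Time to meet: t = d/v_combined = 383/69 = 5.55 s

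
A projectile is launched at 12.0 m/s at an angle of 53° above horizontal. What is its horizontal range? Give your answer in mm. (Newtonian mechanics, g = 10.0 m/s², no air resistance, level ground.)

R = v₀² × sin(2θ) / g = 12.0² × sin(2 × 53°) / 10.0 = 144.0 × 0.961262 / 10.0 = 13.8422 m
R = 13.8422 m / 0.001 = 13840 mm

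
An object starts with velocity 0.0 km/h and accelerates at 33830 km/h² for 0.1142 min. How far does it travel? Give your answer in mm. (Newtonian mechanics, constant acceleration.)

v₀ = 0.0 km/h × 0.2777777777777778 = 0.0 m/s
a = 33830 km/h² × 7.716049382716049e-05 = 2.61034 m/s²
t = 0.1142 min × 60.0 = 6.852 s
d = v₀ × t + ½ × a × t² = 0.0 × 6.852 + 0.5 × 2.61034 × 6.852² = 61.2776 m
d = 61.2776 m / 0.001 = 61280 mm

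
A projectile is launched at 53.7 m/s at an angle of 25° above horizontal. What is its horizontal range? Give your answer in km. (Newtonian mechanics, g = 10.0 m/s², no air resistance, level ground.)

R = v₀² × sin(2θ) / g = 53.7² × sin(2 × 25°) / 10.0 = 2883.69 × 0.766044 / 10.0 = 220.903 m
R = 220.903 m / 1000.0 = 0.2209 km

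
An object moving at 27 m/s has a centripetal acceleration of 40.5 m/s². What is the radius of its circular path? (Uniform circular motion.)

r = v²/a_c = 27²/40.5 = 18.0 m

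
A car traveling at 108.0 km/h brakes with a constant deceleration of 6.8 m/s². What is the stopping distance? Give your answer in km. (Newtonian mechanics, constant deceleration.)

v₀ = 108.0 km/h × 0.2777777777777778 = 30.0 m/s
d = v₀² / (2a) = 30.0² / (2 × 6.8) = 900.0 / 13.6 = 66.1765 m
d = 66.1765 m / 1000.0 = 0.06618 km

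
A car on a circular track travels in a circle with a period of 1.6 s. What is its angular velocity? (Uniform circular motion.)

ω = 2π/T = 2π/1.6 = 3.927 rad/s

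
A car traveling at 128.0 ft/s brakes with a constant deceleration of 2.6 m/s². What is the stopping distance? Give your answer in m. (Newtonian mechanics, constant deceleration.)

v₀ = 128.0 ft/s × 0.3048 = 39.0144 m/s
d = v₀² / (2a) = 39.0144² / (2 × 2.6) = 1522.12 / 5.2 = 292.7 m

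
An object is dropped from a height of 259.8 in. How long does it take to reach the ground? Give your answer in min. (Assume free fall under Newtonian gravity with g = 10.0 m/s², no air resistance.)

h = 259.8 in × 0.0254 = 6.59892 m
t = √(2h/g) = √(2 × 6.59892 / 10.0) = 1.14882 s
t = 1.14882 s / 60.0 = 0.01915 min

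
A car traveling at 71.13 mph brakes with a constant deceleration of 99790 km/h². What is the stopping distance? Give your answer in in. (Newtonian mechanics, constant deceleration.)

v₀ = 71.13 mph × 0.44704 = 31.798 m/s
a = 99790 km/h² × 7.716049382716049e-05 = 7.69985 m/s²
d = v₀² / (2a) = 31.798² / (2 × 7.69985) = 1011.11 / 15.3997 = 65.6578 m
d = 65.6578 m / 0.0254 = 2585 in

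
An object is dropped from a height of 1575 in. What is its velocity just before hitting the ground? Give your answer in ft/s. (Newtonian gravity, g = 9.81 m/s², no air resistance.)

h = 1575 in × 0.0254 = 40.005 m
v = √(2gh) = √(2 × 9.81 × 40.005) = 28.016 m/s
v = 28.016 m/s / 0.3048 = 91.92 ft/s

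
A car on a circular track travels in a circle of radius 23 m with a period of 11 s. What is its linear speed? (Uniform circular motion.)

v = 2πr/T = 2π×23/11 = 13.14 m/s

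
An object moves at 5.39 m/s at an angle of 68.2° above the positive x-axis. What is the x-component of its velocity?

vₓ = v cos(θ) = 5.39 × cos(68.2°) = 2.0 m/s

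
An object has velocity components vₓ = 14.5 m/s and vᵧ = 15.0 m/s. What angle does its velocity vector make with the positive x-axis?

θ = arctan(vᵧ/vₓ) = arctan(15.0/14.5) = 45.97°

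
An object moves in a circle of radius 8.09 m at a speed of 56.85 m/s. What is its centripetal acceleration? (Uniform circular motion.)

a_c = v²/r = 56.85²/8.09 = 3231.9225/8.09 = 399.5 m/s²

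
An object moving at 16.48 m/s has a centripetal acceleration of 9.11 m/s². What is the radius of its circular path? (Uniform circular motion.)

r = v²/a_c = 16.48²/9.11 = 29.81 m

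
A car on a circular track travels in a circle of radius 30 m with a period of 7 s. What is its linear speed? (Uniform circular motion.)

v = 2πr/T = 2π×30/7 = 26.93 m/s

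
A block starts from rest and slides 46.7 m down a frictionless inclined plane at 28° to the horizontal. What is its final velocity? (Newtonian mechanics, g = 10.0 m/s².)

a = g sin(θ) = 10.0 × sin(28°) = 4.6947 m/s²
v = √(2ad) = √(2 × 4.6947 × 46.7) = 20.94 m/s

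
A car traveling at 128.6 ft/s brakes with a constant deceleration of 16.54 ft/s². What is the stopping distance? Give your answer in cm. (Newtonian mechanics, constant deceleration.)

v₀ = 128.6 ft/s × 0.3048 = 39.1973 m/s
a = 16.54 ft/s² × 0.3048 = 5.04139 m/s²
d = v₀² / (2a) = 39.1973² / (2 × 5.04139) = 1536.43 / 10.0828 = 152.381 m
d = 152.381 m / 0.01 = 15240 cm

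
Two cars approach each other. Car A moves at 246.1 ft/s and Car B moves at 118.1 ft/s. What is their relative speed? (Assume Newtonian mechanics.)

v_rel = v_A + v_B = 246.1 + 118.1 = 364.2 ft/s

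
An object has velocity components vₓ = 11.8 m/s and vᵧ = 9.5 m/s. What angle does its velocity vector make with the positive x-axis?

θ = arctan(vᵧ/vₓ) = arctan(9.5/11.8) = 38.84°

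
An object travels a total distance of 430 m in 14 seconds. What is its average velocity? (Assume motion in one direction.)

v_avg = Δd / Δt = 430 / 14 = 30.71 m/s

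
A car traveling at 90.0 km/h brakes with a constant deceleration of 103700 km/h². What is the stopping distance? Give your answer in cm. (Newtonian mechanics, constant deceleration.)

v₀ = 90.0 km/h × 0.2777777777777778 = 25.0 m/s
a = 103700 km/h² × 7.716049382716049e-05 = 8.00154 m/s²
d = v₀² / (2a) = 25.0² / (2 × 8.00154) = 625.0 / 16.0031 = 39.0549 m
d = 39.0549 m / 0.01 = 3905 cm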